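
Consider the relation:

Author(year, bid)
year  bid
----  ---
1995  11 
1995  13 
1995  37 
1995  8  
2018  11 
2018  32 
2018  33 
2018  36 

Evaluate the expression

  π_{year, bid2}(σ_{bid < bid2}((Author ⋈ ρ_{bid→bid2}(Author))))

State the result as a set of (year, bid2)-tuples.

ρ[bid→bid2]: schema becomes (year, bid2); tuples unchanged.
Author ⋈ ρ_{bid→bid2}(Author) (natural join on year): {(1995, 11, 11), (1995, 11, 13), (1995, 11, 37), (1995, 11, 8), (1995, 13, 11), (1995, 13, 13), (1995, 13, 37), (1995, 13, 8), (1995, 37, 11), (1995, 37, 13), (1995, 37, 37), (1995, 37, 8), (1995, 8, 11), (1995, 8, 13), (1995, 8, 37), (1995, 8, 8), (2018, 11, 11), (2018, 11, 32), (2018, 11, 33), (2018, 11, 36), (2018, 32, 11), (2018, 32, 32), (2018, 32, 33), (2018, 32, 36), (2018, 33, 11), (2018, 33, 32), (2018, 33, 33), (2018, 33, 36), (2018, 36, 11), (2018, 36, 32), (2018, 36, 33), (2018, 36, 36)}
Selection bid < bid2: {(1995, 11, 13), (1995, 11, 37), (1995, 13, 37), (1995, 8, 11), (1995, 8, 13), (1995, 8, 37), (2018, 11, 32), (2018, 11, 33), (2018, 11, 36), (2018, 32, 33), (2018, 32, 36), (2018, 33, 36)}
Keep only column(s) year, bid2 (6 duplicate(s) eliminated): {(1995, 11), (1995, 13), (1995, 37), (2018, 32), (2018, 33), (2018, 36)}

{(1995, 11), (1995, 13), (1995, 37), (2018, 32), (2018, 33), (2018, 36)}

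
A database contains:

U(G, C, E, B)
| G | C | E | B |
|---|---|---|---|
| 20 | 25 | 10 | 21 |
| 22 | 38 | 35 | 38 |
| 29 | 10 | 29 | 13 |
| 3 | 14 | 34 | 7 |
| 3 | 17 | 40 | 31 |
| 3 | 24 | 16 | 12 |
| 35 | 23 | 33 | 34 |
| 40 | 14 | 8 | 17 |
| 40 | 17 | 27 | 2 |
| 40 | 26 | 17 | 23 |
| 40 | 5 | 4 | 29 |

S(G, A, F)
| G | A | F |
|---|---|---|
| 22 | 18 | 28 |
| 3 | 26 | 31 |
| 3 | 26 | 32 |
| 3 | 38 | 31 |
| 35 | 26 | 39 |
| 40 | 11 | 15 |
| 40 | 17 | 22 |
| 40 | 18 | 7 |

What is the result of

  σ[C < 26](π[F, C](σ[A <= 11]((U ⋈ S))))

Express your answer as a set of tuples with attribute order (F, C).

U ⋈ S (natural join on G): {(22, 38, 35, 38, 18, 28), (3, 14, 34, 7, 26, 31), (3, 14, 34, 7, 26, 32), (3, 14, 34, 7, 38, 31), (3, 17, 40, 31, 26, 31), (3, 17, 40, 31, 26, 32), (3, 17, 40, 31, 38, 31), (3, 24, 16, 12, 26, 31), (3, 24, 16, 12, 26, 32), (3, 24, 16, 12, 38, 31), (35, 23, 33, 34, 26, 39), (40, 14, 8, 17, 11, 15), (40, 14, 8, 17, 17, 22), (40, 14, 8, 17, 18, 7), (40, 17, 27, 2, 11, 15), (40, 17, 27, 2, 17, 22), (40, 17, 27, 2, 18, 7), (40, 26, 17, 23, 11, 15), (40, 26, 17, 23, 17, 22), (40, 26, 17, 23, 18, 7), (40, 5, 4, 29, 11, 15), (40, 5, 4, 29, 17, 22), (40, 5, 4, 29, 18, 7)}
Apply σ_{A <= 11}; surviving tuples: {(40, 14, 8, 17, 11, 15), (40, 17, 27, 2, 11, 15), (40, 26, 17, 23, 11, 15), (40, 5, 4, 29, 11, 15)}
Keep only column(s) F, C: {(15, 14), (15, 17), (15, 26), (15, 5)}
Apply σ_{C < 26}; surviving tuples: {(15, 14), (15, 17), (15, 5)}

{(15, 14), (15, 17), (15, 5)}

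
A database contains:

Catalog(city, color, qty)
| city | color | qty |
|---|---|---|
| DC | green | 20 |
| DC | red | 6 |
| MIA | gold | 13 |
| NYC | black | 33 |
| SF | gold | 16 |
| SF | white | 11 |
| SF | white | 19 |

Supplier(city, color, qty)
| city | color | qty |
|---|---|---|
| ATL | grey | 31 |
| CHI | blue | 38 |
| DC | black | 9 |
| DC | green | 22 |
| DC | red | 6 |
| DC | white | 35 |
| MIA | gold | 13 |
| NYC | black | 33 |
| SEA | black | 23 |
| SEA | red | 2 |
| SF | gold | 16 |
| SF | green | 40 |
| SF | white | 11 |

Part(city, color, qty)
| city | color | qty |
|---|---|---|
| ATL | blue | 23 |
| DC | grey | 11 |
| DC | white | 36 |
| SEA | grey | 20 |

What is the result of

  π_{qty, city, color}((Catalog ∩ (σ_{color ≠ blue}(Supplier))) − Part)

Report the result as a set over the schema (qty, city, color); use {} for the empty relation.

Selection color ≠ blue: {(ATL, grey, 31), (DC, black, 9), (DC, green, 22), (DC, red, 6), (DC, white, 35), (MIA, gold, 13), (NYC, black, 33), (SEA, black, 23), (SEA, red, 2), (SF, gold, 16), (SF, green, 40), (SF, white, 11)}
Set intersection of the two operands is {(DC, red, 6), (MIA, gold, 13), (NYC, black, 33), (SF, gold, 16), (SF, white, 11)}.
Set difference of the two operands is {(DC, red, 6), (MIA, gold, 13), (NYC, black, 33), (SF, gold, 16), (SF, white, 11)}.
π[qty, city, color]: project onto (qty, city, color) → {(11, SF, white), (13, MIA, gold), (16, SF, gold), (33, NYC, black), (6, DC, red)}

{(11, SF, white), (13, MIA, gold), (16, SF, gold), (33, NYC, black), (6, DC, red)}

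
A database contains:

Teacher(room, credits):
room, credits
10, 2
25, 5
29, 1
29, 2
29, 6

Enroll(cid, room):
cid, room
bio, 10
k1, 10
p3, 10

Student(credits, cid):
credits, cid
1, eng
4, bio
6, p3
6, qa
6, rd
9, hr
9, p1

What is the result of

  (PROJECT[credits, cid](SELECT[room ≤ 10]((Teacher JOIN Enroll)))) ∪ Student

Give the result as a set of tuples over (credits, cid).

Natural join on room: {(10, 2, bio), (10, 2, k1), (10, 2, p3)}
Filtering on room ≤ 10 leaves {(10, 2, bio), (10, 2, k1), (10, 2, p3)}.
π_{credits, cid} gives {(2, bio), (2, k1), (2, p3)}.
Union: {(2, bio), (2, k1), (2, p3)} with {(1, eng), (4, bio), (6, p3), (6, qa), (6, rd), (9, hr), (9, p1)} → {(1, eng), (2, bio), (2, k1), (2, p3), (4, bio), (6, p3), (6, qa), (6, rd), (9, hr), (9, p1)}

{(1, eng), (2, bio), (2, k1), (2, p3), (4, bio), (6, p3), (6, qa), (6, rd), (9, hr), (9, p1)}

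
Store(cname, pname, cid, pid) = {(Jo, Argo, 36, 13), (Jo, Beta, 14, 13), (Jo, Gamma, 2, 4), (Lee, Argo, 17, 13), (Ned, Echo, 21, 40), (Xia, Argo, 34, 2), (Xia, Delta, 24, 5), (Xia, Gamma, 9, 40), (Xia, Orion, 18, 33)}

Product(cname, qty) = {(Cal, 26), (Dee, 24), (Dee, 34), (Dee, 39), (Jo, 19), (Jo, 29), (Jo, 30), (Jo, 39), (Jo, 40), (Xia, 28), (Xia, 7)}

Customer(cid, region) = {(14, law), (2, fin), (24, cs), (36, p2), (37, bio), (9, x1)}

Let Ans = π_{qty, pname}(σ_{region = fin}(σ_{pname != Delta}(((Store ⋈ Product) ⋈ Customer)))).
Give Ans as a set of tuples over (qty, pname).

{(19, Gamma), (29, Gamma), (30, Gamma), (39, Gamma), (40, Gamma)}

Natural join on cname: {(Jo, Argo, 36, 13, 19), (Jo, Argo, 36, 13, 29), (Jo, Argo, 36, 13, 30), (Jo, Argo, 36, 13, 39), (Jo, Argo, 36, 13, 40), (Jo, Beta, 14, 13, 19), (Jo, Beta, 14, 13, 29), (Jo, Beta, 14, 13, 30), (Jo, Beta, 14, 13, 39), (Jo, Beta, 14, 13, 40), (Jo, Gamma, 2, 4, 19), (Jo, Gamma, 2, 4, 29), (Jo, Gamma, 2, 4, 30), (Jo, Gamma, 2, 4, 39), (Jo, Gamma, 2, 4, 40), (Xia, Argo, 34, 2, 28), (Xia, Argo, 34, 2, 7), (Xia, Delta, 24, 5, 28), (Xia, Delta, 24, 5, 7), (Xia, Gamma, 9, 40, 28), (Xia, Gamma, 9, 40, 7), (Xia, Orion, 18, 33, 28), (Xia, Orion, 18, 33, 7)}
Natural join on cid: {(Jo, Argo, 36, 13, 19, p2), (Jo, Argo, 36, 13, 29, p2), (Jo, Argo, 36, 13, 30, p2), (Jo, Argo, 36, 13, 39, p2), (Jo, Argo, 36, 13, 40, p2), (Jo, Beta, 14, 13, 19, law), (Jo, Beta, 14, 13, 29, law), (Jo, Beta, 14, 13, 30, law), (Jo, Beta, 14, 13, 39, law), (Jo, Beta, 14, 13, 40, law), (Jo, Gamma, 2, 4, 19, fin), (Jo, Gamma, 2, 4, 29, fin), (Jo, Gamma, 2, 4, 30, fin), (Jo, Gamma, 2, 4, 39, fin), (Jo, Gamma, 2, 4, 40, fin), (Xia, Delta, 24, 5, 28, cs), (Xia, Delta, 24, 5, 7, cs), (Xia, Gamma, 9, 40, 28, x1), (Xia, Gamma, 9, 40, 7, x1)}
Selection pname != Delta: {(Jo, Argo, 36, 13, 19, p2), (Jo, Argo, 36, 13, 29, p2), (Jo, Argo, 36, 13, 30, p2), (Jo, Argo, 36, 13, 39, p2), (Jo, Argo, 36, 13, 40, p2), (Jo, Beta, 14, 13, 19, law), (Jo, Beta, 14, 13, 29, law), (Jo, Beta, 14, 13, 30, law), (Jo, Beta, 14, 13, 39, law), (Jo, Beta, 14, 13, 40, law), (Jo, Gamma, 2, 4, 19, fin), (Jo, Gamma, 2, 4, 29, fin), (Jo, Gamma, 2, 4, 30, fin), (Jo, Gamma, 2, 4, 39, fin), (Jo, Gamma, 2, 4, 40, fin), (Xia, Gamma, 9, 40, 28, x1), (Xia, Gamma, 9, 40, 7, x1)}
Selection region = fin: {(Jo, Gamma, 2, 4, 19, fin), (Jo, Gamma, 2, 4, 29, fin), (Jo, Gamma, 2, 4, 30, fin), (Jo, Gamma, 2, 4, 39, fin), (Jo, Gamma, 2, 4, 40, fin)}
Keep only column(s) qty, pname: {(19, Gamma), (29, Gamma), (30, Gamma), (39, Gamma), (40, Gamma)}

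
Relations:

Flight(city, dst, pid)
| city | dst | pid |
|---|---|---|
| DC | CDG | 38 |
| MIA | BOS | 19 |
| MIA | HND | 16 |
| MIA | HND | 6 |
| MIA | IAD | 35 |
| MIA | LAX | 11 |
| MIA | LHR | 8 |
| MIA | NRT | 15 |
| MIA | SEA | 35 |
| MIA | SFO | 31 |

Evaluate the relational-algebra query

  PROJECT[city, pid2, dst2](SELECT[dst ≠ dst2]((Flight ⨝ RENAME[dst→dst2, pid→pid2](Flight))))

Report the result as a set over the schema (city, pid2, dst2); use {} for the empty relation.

ρ[dst→dst2, pid→pid2]: schema becomes (city, dst2, pid2); tuples unchanged.
Joining Flight and RENAME[dst→dst2, pid→pid2](Flight) on city yields {(DC, CDG, 38, CDG, 38), (MIA, BOS, 19, BOS, 19), (MIA, BOS, 19, HND, 16), (MIA, BOS, 19, HND, 6), (MIA, BOS, 19, IAD, 35), (MIA, BOS, 19, LAX, 11), (MIA, BOS, 19, LHR, 8), (MIA, BOS, 19, NRT, 15), (MIA, BOS, 19, SEA, 35), (MIA, BOS, 19, SFO, 31), (MIA, HND, 16, BOS, 19), (MIA, HND, 16, HND, 16), (MIA, HND, 16, HND, 6), (MIA, HND, 16, IAD, 35), (MIA, HND, 16, LAX, 11), (MIA, HND, 16, LHR, 8), (MIA, HND, 16, NRT, 15), (MIA, HND, 16, SEA, 35), (MIA, HND, 16, SFO, 31), (MIA, HND, 6, BOS, 19), (MIA, HND, 6, HND, 16), (MIA, HND, 6, HND, 6), (MIA, HND, 6, IAD, 35), (MIA, HND, 6, LAX, 11), (MIA, HND, 6, LHR, 8), (MIA, HND, 6, NRT, 15), (MIA, HND, 6, SEA, 35), (MIA, HND, 6, SFO, 31), (MIA, IAD, 35, BOS, 19), (MIA, IAD, 35, HND, 16), (MIA, IAD, 35, HND, 6), (MIA, IAD, 35, IAD, 35), (MIA, IAD, 35, LAX, 11), (MIA, IAD, 35, LHR, 8), (MIA, IAD, 35, NRT, 15), (MIA, IAD, 35, SEA, 35), (MIA, IAD, 35, SFO, 31), (MIA, LAX, 11, BOS, 19), (MIA, LAX, 11, HND, 16), (MIA, LAX, 11, HND, 6), (MIA, LAX, 11, IAD, 35), (MIA, LAX, 11, LAX, 11), (MIA, LAX, 11, LHR, 8), (MIA, LAX, 11, NRT, 15), (MIA, LAX, 11, SEA, 35), (MIA, LAX, 11, SFO, 31), (MIA, LHR, 8, BOS, 19), (MIA, LHR, 8, HND, 16), (MIA, LHR, 8, HND, 6), (MIA, LHR, 8, IAD, 35), (MIA, LHR, 8, LAX, 11), (MIA, LHR, 8, LHR, 8), (MIA, LHR, 8, NRT, 15), (MIA, LHR, 8, SEA, 35), (MIA, LHR, 8, SFO, 31), (MIA, NRT, 15, BOS, 19), (MIA, NRT, 15, HND, 16), (MIA, NRT, 15, HND, 6), (MIA, NRT, 15, IAD, 35), (MIA, NRT, 15, LAX, 11), (MIA, NRT, 15, LHR, 8), (MIA, NRT, 15, NRT, 15), (MIA, NRT, 15, SEA, 35), (MIA, NRT, 15, SFO, 31), (MIA, SEA, 35, BOS, 19), (MIA, SEA, 35, HND, 16), (MIA, SEA, 35, HND, 6), (MIA, SEA, 35, IAD, 35), (MIA, SEA, 35, LAX, 11), (MIA, SEA, 35, LHR, 8), (MIA, SEA, 35, NRT, 15), (MIA, SEA, 35, SEA, 35), (MIA, SEA, 35, SFO, 31), (MIA, SFO, 31, BOS, 19), (MIA, SFO, 31, HND, 16), (MIA, SFO, 31, HND, 6), (MIA, SFO, 31, IAD, 35), (MIA, SFO, 31, LAX, 11), (MIA, SFO, 31, LHR, 8), (MIA, SFO, 31, NRT, 15), (MIA, SFO, 31, SEA, 35), (MIA, SFO, 31, SFO, 31)}.
Selection dst ≠ dst2: {(MIA, BOS, 19, HND, 16), (MIA, BOS, 19, HND, 6), (MIA, BOS, 19, IAD, 35), (MIA, BOS, 19, LAX, 11), (MIA, BOS, 19, LHR, 8), (MIA, BOS, 19, NRT, 15), (MIA, BOS, 19, SEA, 35), (MIA, BOS, 19, SFO, 31), (MIA, HND, 16, BOS, 19), (MIA, HND, 16, IAD, 35), (MIA, HND, 16, LAX, 11), (MIA, HND, 16, LHR, 8), (MIA, HND, 16, NRT, 15), (MIA, HND, 16, SEA, 35), (MIA, HND, 16, SFO, 31), (MIA, HND, 6, BOS, 19), (MIA, HND, 6, IAD, 35), (MIA, HND, 6, LAX, 11), (MIA, HND, 6, LHR, 8), (MIA, HND, 6, NRT, 15), (MIA, HND, 6, SEA, 35), (MIA, HND, 6, SFO, 31), (MIA, IAD, 35, BOS, 19), (MIA, IAD, 35, HND, 16), (MIA, IAD, 35, HND, 6), (MIA, IAD, 35, LAX, 11), (MIA, IAD, 35, LHR, 8), (MIA, IAD, 35, NRT, 15), (MIA, IAD, 35, SEA, 35), (MIA, IAD, 35, SFO, 31), (MIA, LAX, 11, BOS, 19), (MIA, LAX, 11, HND, 16), (MIA, LAX, 11, HND, 6), (MIA, LAX, 11, IAD, 35), (MIA, LAX, 11, LHR, 8), (MIA, LAX, 11, NRT, 15), (MIA, LAX, 11, SEA, 35), (MIA, LAX, 11, SFO, 31), (MIA, LHR, 8, BOS, 19), (MIA, LHR, 8, HND, 16), (MIA, LHR, 8, HND, 6), (MIA, LHR, 8, IAD, 35), (MIA, LHR, 8, LAX, 11), (MIA, LHR, 8, NRT, 15), (MIA, LHR, 8, SEA, 35), (MIA, LHR, 8, SFO, 31), (MIA, NRT, 15, BOS, 19), (MIA, NRT, 15, HND, 16), (MIA, NRT, 15, HND, 6), (MIA, NRT, 15, IAD, 35), (MIA, NRT, 15, LAX, 11), (MIA, NRT, 15, LHR, 8), (MIA, NRT, 15, SEA, 35), (MIA, NRT, 15, SFO, 31), (MIA, SEA, 35, BOS, 19), (MIA, SEA, 35, HND, 16), (MIA, SEA, 35, HND, 6), (MIA, SEA, 35, IAD, 35), (MIA, SEA, 35, LAX, 11), (MIA, SEA, 35, LHR, 8), (MIA, SEA, 35, NRT, 15), (MIA, SEA, 35, SFO, 31), (MIA, SFO, 31, BOS, 19), (MIA, SFO, 31, HND, 16), (MIA, SFO, 31, HND, 6), (MIA, SFO, 31, IAD, 35), (MIA, SFO, 31, LAX, 11), (MIA, SFO, 31, LHR, 8), (MIA, SFO, 31, NRT, 15), (MIA, SFO, 31, SEA, 35)}
Keep only column(s) city, pid2, dst2 (61 duplicate(s) eliminated): {(MIA, 11, LAX), (MIA, 15, NRT), (MIA, 16, HND), (MIA, 19, BOS), (MIA, 31, SFO), (MIA, 35, IAD), (MIA, 35, SEA), (MIA, 6, HND), (MIA, 8, LHR)}

{(MIA, 11, LAX), (MIA, 15, NRT), (MIA, 16, HND), (MIA, 19, BOS), (MIA, 31, SFO), (MIA, 35, IAD), (MIA, 35, SEA), (MIA, 6, HND), (MIA, 8, LHR)}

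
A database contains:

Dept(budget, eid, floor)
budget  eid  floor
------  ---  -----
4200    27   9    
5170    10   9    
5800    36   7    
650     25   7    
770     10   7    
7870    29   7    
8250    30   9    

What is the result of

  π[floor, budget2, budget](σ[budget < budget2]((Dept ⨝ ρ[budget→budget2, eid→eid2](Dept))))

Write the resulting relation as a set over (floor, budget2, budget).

{(7, 5800, 650), (7, 5800, 770), (7, 770, 650), (7, 7870, 5800), (7, 7870, 650), (7, 7870, 770), (9, 5170, 4200), (9, 8250, 4200), (9, 8250, 5170)}

ρ[budget→budget2, eid→eid2]: schema becomes (budget2, eid2, floor); tuples unchanged.
Natural join on floor: {(4200, 27, 9, 4200, 27), (4200, 27, 9, 5170, 10), (4200, 27, 9, 8250, 30), (5170, 10, 9, 4200, 27), (5170, 10, 9, 5170, 10), (5170, 10, 9, 8250, 30), (5800, 36, 7, 5800, 36), (5800, 36, 7, 650, 25), (5800, 36, 7, 770, 10), (5800, 36, 7, 7870, 29), (650, 25, 7, 5800, 36), (650, 25, 7, 650, 25), (650, 25, 7, 770, 10), (650, 25, 7, 7870, 29), (770, 10, 7, 5800, 36), (770, 10, 7, 650, 25), (770, 10, 7, 770, 10), (770, 10, 7, 7870, 29), (7870, 29, 7, 5800, 36), (7870, 29, 7, 650, 25), (7870, 29, 7, 770, 10), (7870, 29, 7, 7870, 29), (8250, 30, 9, 4200, 27), (8250, 30, 9, 5170, 10), (8250, 30, 9, 8250, 30)}
Selection budget < budget2: {(4200, 27, 9, 5170, 10), (4200, 27, 9, 8250, 30), (5170, 10, 9, 8250, 30), (5800, 36, 7, 7870, 29), (650, 25, 7, 5800, 36), (650, 25, 7, 770, 10), (650, 25, 7, 7870, 29), (770, 10, 7, 5800, 36), (770, 10, 7, 7870, 29)}
Projecting to floor, budget2, budget: {(7, 5800, 650), (7, 5800, 770), (7, 770, 650), (7, 7870, 5800), (7, 7870, 650), (7, 7870, 770), (9, 5170, 4200), (9, 8250, 4200), (9, 8250, 5170)}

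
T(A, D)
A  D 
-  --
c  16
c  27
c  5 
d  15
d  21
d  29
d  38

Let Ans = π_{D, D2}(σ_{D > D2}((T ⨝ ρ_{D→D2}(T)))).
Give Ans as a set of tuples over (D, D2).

ρ[D→D2]: schema becomes (A, D2); tuples unchanged.
Natural join on A: {(c, 16, 16), (c, 16, 27), (c, 16, 5), (c, 27, 16), (c, 27, 27), (c, 27, 5), (c, 5, 16), (c, 5, 27), (c, 5, 5), (d, 15, 15), (d, 15, 21), (d, 15, 29), (d, 15, 38), (d, 21, 15), (d, 21, 21), (d, 21, 29), (d, 21, 38), (d, 29, 15), (d, 29, 21), (d, 29, 29), (d, 29, 38), (d, 38, 15), (d, 38, 21), (d, 38, 29), (d, 38, 38)}
σ[D > D2]: keep tuples satisfying D > D2 → {(c, 16, 5), (c, 27, 16), (c, 27, 5), (d, 21, 15), (d, 29, 15), (d, 29, 21), (d, 38, 15), (d, 38, 21), (d, 38, 29)}
π[D, D2]: project onto (D, D2) → {(16, 5), (21, 15), (27, 16), (27, 5), (29, 15), (29, 21), (38, 15), (38, 21), (38, 29)}

{(16, 5), (21, 15), (27, 16), (27, 5), (29, 15), (29, 21), (38, 15), (38, 21), (38, 29)}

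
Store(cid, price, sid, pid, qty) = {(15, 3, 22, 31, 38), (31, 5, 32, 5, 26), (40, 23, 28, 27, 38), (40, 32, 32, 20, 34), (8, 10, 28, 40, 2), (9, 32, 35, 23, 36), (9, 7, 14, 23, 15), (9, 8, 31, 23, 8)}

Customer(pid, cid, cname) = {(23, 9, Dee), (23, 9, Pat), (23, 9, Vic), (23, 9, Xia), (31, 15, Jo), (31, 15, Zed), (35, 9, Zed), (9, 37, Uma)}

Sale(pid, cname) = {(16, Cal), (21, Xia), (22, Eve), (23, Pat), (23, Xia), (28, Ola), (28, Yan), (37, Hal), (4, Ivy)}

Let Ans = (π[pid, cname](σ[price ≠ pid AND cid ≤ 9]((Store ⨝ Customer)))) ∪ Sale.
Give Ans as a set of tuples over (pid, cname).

{(16, Cal), (21, Xia), (22, Eve), (23, Dee), (23, Pat), (23, Vic), (23, Xia), (28, Ola), (28, Yan), (37, Hal), (4, Ivy)}

Joining Store and Customer on cid, pid yields {(15, 3, 22, 31, 38, Jo), (15, 3, 22, 31, 38, Zed), (9, 32, 35, 23, 36, Dee), (9, 32, 35, 23, 36, Pat), (9, 32, 35, 23, 36, Vic), (9, 32, 35, 23, 36, Xia), (9, 7, 14, 23, 15, Dee), (9, 7, 14, 23, 15, Pat), (9, 7, 14, 23, 15, Vic), (9, 7, 14, 23, 15, Xia), (9, 8, 31, 23, 8, Dee), (9, 8, 31, 23, 8, Pat), (9, 8, 31, 23, 8, Vic), (9, 8, 31, 23, 8, Xia)}.
σ[price ≠ pid AND cid ≤ 9]: keep tuples satisfying price ≠ pid AND cid ≤ 9 → {(9, 32, 35, 23, 36, Dee), (9, 32, 35, 23, 36, Pat), (9, 32, 35, 23, 36, Vic), (9, 32, 35, 23, 36, Xia), (9, 7, 14, 23, 15, Dee), (9, 7, 14, 23, 15, Pat), (9, 7, 14, 23, 15, Vic), (9, 7, 14, 23, 15, Xia), (9, 8, 31, 23, 8, Dee), (9, 8, 31, 23, 8, Pat), (9, 8, 31, 23, 8, Vic), (9, 8, 31, 23, 8, Xia)}
Projecting to pid, cname (8 duplicate(s) eliminated): {(23, Dee), (23, Pat), (23, Vic), (23, Xia)}
Union: {(23, Dee), (23, Pat), (23, Vic), (23, Xia)} with {(16, Cal), (21, Xia), (22, Eve), (23, Pat), (23, Xia), (28, Ola), (28, Yan), (37, Hal), (4, Ivy)} → {(16, Cal), (21, Xia), (22, Eve), (23, Dee), (23, Pat), (23, Vic), (23, Xia), (28, Ola), (28, Yan), (37, Hal), (4, Ivy)}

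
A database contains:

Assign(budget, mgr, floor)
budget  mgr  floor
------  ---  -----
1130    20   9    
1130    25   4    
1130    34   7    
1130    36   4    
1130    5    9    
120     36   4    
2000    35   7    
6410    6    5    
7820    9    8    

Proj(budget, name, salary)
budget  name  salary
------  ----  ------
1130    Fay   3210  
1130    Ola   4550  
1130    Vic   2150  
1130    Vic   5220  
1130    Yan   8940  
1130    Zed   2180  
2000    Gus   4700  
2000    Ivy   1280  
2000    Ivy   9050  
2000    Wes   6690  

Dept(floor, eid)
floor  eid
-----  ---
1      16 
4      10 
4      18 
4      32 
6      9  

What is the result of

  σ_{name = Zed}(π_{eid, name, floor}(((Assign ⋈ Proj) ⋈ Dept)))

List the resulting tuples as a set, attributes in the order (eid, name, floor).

Natural join on budget: {(1130, 20, 9, Fay, 3210), (1130, 20, 9, Ola, 4550), (1130, 20, 9, Vic, 2150), (1130, 20, 9, Vic, 5220), (1130, 20, 9, Yan, 8940), (1130, 20, 9, Zed, 2180), (1130, 25, 4, Fay, 3210), (1130, 25, 4, Ola, 4550), (1130, 25, 4, Vic, 2150), (1130, 25, 4, Vic, 5220), (1130, 25, 4, Yan, 8940), (1130, 25, 4, Zed, 2180), (1130, 34, 7, Fay, 3210), (1130, 34, 7, Ola, 4550), (1130, 34, 7, Vic, 2150), (1130, 34, 7, Vic, 5220), (1130, 34, 7, Yan, 8940), (1130, 34, 7, Zed, 2180), (1130, 36, 4, Fay, 3210), (1130, 36, 4, Ola, 4550), (1130, 36, 4, Vic, 2150), (1130, 36, 4, Vic, 5220), (1130, 36, 4, Yan, 8940), (1130, 36, 4, Zed, 2180), (1130, 5, 9, Fay, 3210), (1130, 5, 9, Ola, 4550), (1130, 5, 9, Vic, 2150), (1130, 5, 9, Vic, 5220), (1130, 5, 9, Yan, 8940), (1130, 5, 9, Zed, 2180), (2000, 35, 7, Gus, 4700), (2000, 35, 7, Ivy, 1280), (2000, 35, 7, Ivy, 9050), (2000, 35, 7, Wes, 6690)}
Natural join on floor: {(1130, 25, 4, Fay, 3210, 10), (1130, 25, 4, Fay, 3210, 18), (1130, 25, 4, Fay, 3210, 32), (1130, 25, 4, Ola, 4550, 10), (1130, 25, 4, Ola, 4550, 18), (1130, 25, 4, Ola, 4550, 32), (1130, 25, 4, Vic, 2150, 10), (1130, 25, 4, Vic, 2150, 18), (1130, 25, 4, Vic, 2150, 32), (1130, 25, 4, Vic, 5220, 10), (1130, 25, 4, Vic, 5220, 18), (1130, 25, 4, Vic, 5220, 32), (1130, 25, 4, Yan, 8940, 10), (1130, 25, 4, Yan, 8940, 18), (1130, 25, 4, Yan, 8940, 32), (1130, 25, 4, Zed, 2180, 10), (1130, 25, 4, Zed, 2180, 18), (1130, 25, 4, Zed, 2180, 32), (1130, 36, 4, Fay, 3210, 10), (1130, 36, 4, Fay, 3210, 18), (1130, 36, 4, Fay, 3210, 32), (1130, 36, 4, Ola, 4550, 10), (1130, 36, 4, Ola, 4550, 18), (1130, 36, 4, Ola, 4550, 32), (1130, 36, 4, Vic, 2150, 10), (1130, 36, 4, Vic, 2150, 18), (1130, 36, 4, Vic, 2150, 32), (1130, 36, 4, Vic, 5220, 10), (1130, 36, 4, Vic, 5220, 18), (1130, 36, 4, Vic, 5220, 32), (1130, 36, 4, Yan, 8940, 10), (1130, 36, 4, Yan, 8940, 18), (1130, 36, 4, Yan, 8940, 32), (1130, 36, 4, Zed, 2180, 10), (1130, 36, 4, Zed, 2180, 18), (1130, 36, 4, Zed, 2180, 32)}
π_{eid, name, floor} gives {(10, Fay, 4), (10, Ola, 4), (10, Vic, 4), (10, Yan, 4), (10, Zed, 4), (18, Fay, 4), (18, Ola, 4), (18, Vic, 4), (18, Yan, 4), (18, Zed, 4), (32, Fay, 4), (32, Ola, 4), (32, Vic, 4), (32, Yan, 4), (32, Zed, 4)} (21 duplicate(s) eliminated).
σ[name = Zed]: keep tuples satisfying name = Zed → {(10, Zed, 4), (18, Zed, 4), (32, Zed, 4)}

{(10, Zed, 4), (18, Zed, 4), (32, Zed, 4)}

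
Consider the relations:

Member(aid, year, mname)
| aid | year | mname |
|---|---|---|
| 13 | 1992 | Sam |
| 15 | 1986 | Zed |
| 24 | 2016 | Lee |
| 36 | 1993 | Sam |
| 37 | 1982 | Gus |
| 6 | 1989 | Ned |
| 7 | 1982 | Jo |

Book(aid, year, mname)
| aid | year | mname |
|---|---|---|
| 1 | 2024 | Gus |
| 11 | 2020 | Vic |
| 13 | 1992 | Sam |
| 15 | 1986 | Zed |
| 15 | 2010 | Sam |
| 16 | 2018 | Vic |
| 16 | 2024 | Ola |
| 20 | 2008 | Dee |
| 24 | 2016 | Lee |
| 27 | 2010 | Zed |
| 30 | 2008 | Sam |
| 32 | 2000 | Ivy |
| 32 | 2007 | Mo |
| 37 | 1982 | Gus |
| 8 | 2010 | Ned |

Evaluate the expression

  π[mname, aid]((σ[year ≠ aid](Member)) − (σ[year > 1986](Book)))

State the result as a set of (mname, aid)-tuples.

{(Gus, 37), (Jo, 7), (Ned, 6), (Sam, 36), (Zed, 15)}

Filtering on year ≠ aid leaves {(13, 1992, Sam), (15, 1986, Zed), (24, 2016, Lee), (36, 1993, Sam), (37, 1982, Gus), (6, 1989, Ned), (7, 1982, Jo)}.
Filtering on year > 1986 leaves {(1, 2024, Gus), (11, 2020, Vic), (13, 1992, Sam), (15, 2010, Sam), (16, 2018, Vic), (16, 2024, Ola), (20, 2008, Dee), (24, 2016, Lee), (27, 2010, Zed), (30, 2008, Sam), (32, 2000, Ivy), (32, 2007, Mo), (8, 2010, Ned)}.
Taking the difference: {(15, 1986, Zed), (36, 1993, Sam), (37, 1982, Gus), (6, 1989, Ned), (7, 1982, Jo)}
Projecting to mname, aid: {(Gus, 37), (Jo, 7), (Ned, 6), (Sam, 36), (Zed, 15)}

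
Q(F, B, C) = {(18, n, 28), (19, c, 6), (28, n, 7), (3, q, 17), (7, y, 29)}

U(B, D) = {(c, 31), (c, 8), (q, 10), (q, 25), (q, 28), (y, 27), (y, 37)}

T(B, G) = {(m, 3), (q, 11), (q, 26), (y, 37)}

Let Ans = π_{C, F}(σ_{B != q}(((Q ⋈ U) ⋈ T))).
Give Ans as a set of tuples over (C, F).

Joining Q and U on B yields {(19, c, 6, 31), (19, c, 6, 8), (3, q, 17, 10), (3, q, 17, 25), (3, q, 17, 28), (7, y, 29, 27), (7, y, 29, 37)}.
Joining (Q ⋈ U) and T on B yields {(3, q, 17, 10, 11), (3, q, 17, 10, 26), (3, q, 17, 25, 11), (3, q, 17, 25, 26), (3, q, 17, 28, 11), (3, q, 17, 28, 26), (7, y, 29, 27, 37), (7, y, 29, 37, 37)}.
Filtering on B != q leaves {(7, y, 29, 27, 37), (7, y, 29, 37, 37)}.
Projecting to C, F (1 duplicate(s) eliminated): {(29, 7)}

{(29, 7)}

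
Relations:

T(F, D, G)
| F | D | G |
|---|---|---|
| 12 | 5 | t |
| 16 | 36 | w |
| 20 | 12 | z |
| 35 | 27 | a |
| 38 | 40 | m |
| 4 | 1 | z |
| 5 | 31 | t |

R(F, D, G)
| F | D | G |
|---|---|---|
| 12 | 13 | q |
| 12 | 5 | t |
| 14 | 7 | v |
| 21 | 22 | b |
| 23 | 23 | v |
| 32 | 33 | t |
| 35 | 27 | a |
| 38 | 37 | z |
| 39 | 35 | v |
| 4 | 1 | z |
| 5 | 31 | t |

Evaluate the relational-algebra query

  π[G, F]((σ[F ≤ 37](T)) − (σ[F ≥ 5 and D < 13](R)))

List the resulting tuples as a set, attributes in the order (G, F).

{(a, 35), (t, 5), (w, 16), (z, 20), (z, 4)}

Apply σ_{F ≤ 37}; surviving tuples: {(12, 5, t), (16, 36, w), (20, 12, z), (35, 27, a), (4, 1, z), (5, 31, t)}
Apply σ_{F ≥ 5 and D < 13}; surviving tuples: {(12, 5, t), (14, 7, v)}
Taking the difference: {(16, 36, w), (20, 12, z), (35, 27, a), (4, 1, z), (5, 31, t)}
Projecting to G, F: {(a, 35), (t, 5), (w, 16), (z, 20), (z, 4)}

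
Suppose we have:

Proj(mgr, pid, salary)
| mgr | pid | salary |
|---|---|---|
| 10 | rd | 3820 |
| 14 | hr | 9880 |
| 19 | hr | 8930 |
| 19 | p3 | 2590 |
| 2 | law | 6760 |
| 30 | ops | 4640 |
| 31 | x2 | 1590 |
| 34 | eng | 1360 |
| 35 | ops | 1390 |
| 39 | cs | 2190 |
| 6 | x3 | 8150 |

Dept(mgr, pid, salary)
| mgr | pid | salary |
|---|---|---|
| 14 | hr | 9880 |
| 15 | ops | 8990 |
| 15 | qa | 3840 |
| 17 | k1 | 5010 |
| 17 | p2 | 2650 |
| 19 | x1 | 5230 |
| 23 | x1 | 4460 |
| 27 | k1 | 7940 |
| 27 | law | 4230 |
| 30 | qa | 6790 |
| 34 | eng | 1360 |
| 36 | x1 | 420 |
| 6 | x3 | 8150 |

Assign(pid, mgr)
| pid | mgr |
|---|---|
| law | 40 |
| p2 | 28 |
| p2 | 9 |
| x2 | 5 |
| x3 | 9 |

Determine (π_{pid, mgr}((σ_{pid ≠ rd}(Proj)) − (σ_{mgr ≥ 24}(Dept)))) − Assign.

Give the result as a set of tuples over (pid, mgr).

{(cs, 39), (hr, 14), (hr, 19), (law, 2), (ops, 30), (ops, 35), (p3, 19), (x2, 31), (x3, 6)}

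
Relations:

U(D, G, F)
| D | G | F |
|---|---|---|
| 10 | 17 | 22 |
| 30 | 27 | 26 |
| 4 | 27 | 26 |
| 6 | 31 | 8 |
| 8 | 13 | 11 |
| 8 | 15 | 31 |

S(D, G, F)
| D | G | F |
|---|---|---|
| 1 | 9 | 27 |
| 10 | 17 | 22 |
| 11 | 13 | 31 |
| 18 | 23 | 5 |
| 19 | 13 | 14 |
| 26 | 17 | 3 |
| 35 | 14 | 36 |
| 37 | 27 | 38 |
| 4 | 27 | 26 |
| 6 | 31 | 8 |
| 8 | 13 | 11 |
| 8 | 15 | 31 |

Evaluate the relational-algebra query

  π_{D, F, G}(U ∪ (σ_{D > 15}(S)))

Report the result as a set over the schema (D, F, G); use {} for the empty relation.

{(10, 22, 17), (18, 5, 23), (19, 14, 13), (26, 3, 17), (30, 26, 27), (35, 36, 14), (37, 38, 27), (4, 26, 27), (6, 8, 31), (8, 11, 13), (8, 31, 15)}

Selection D > 15: {(18, 23, 5), (19, 13, 14), (26, 17, 3), (35, 14, 36), (37, 27, 38)}
Taking the union: {(10, 17, 22), (18, 23, 5), (19, 13, 14), (26, 17, 3), (30, 27, 26), (35, 14, 36), (37, 27, 38), (4, 27, 26), (6, 31, 8), (8, 13, 11), (8, 15, 31)}
π_{D, F, G} gives {(10, 22, 17), (18, 5, 23), (19, 14, 13), (26, 3, 17), (30, 26, 27), (35, 36, 14), (37, 38, 27), (4, 26, 27), (6, 8, 31), (8, 11, 13), (8, 31, 15)}.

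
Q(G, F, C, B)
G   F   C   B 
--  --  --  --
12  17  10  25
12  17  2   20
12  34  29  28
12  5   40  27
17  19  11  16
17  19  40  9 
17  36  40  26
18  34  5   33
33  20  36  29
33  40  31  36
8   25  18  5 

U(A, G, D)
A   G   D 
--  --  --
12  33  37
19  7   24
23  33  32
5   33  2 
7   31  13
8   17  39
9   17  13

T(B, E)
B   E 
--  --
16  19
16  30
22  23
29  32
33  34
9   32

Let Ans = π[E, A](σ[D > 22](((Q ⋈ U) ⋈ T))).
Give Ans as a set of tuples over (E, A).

Natural join on G: {(17, 19, 11, 16, 8, 39), (17, 19, 11, 16, 9, 13), (17, 19, 40, 9, 8, 39), (17, 19, 40, 9, 9, 13), (17, 36, 40, 26, 8, 39), (17, 36, 40, 26, 9, 13), (33, 20, 36, 29, 12, 37), (33, 20, 36, 29, 23, 32), (33, 20, 36, 29, 5, 2), (33, 40, 31, 36, 12, 37), (33, 40, 31, 36, 23, 32), (33, 40, 31, 36, 5, 2)}
Natural join on B: {(17, 19, 11, 16, 8, 39, 19), (17, 19, 11, 16, 8, 39, 30), (17, 19, 11, 16, 9, 13, 19), (17, 19, 11, 16, 9, 13, 30), (17, 19, 40, 9, 8, 39, 32), (17, 19, 40, 9, 9, 13, 32), (33, 20, 36, 29, 12, 37, 32), (33, 20, 36, 29, 23, 32, 32), (33, 20, 36, 29, 5, 2, 32)}
Apply σ_{D > 22}; surviving tuples: {(17, 19, 11, 16, 8, 39, 19), (17, 19, 11, 16, 8, 39, 30), (17, 19, 40, 9, 8, 39, 32), (33, 20, 36, 29, 12, 37, 32), (33, 20, 36, 29, 23, 32, 32)}
π_{E, A} gives {(19, 8), (30, 8), (32, 12), (32, 23), (32, 8)}.

{(19, 8), (30, 8), (32, 12), (32, 23), (32, 8)}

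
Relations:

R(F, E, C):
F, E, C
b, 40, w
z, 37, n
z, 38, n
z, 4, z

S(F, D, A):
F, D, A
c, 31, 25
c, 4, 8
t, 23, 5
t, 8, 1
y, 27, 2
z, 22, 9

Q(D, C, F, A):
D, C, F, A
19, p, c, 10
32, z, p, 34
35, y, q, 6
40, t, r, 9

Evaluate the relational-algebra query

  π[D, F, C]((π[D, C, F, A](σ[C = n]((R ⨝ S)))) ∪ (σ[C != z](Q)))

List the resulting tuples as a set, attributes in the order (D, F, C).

Joining R and S on F yields {(z, 37, n, 22, 9), (z, 38, n, 22, 9), (z, 4, z, 22, 9)}.
Apply σ_{C = n}; surviving tuples: {(z, 37, n, 22, 9), (z, 38, n, 22, 9)}
π_{D, C, F, A} gives {(22, n, z, 9)} (1 duplicate(s) eliminated).
Apply σ_{C != z}; surviving tuples: {(19, p, c, 10), (35, y, q, 6), (40, t, r, 9)}
Set union of the two operands is {(19, p, c, 10), (22, n, z, 9), (35, y, q, 6), (40, t, r, 9)}.
π_{D, F, C} gives {(19, c, p), (22, z, n), (35, q, y), (40, r, t)}.

{(19, c, p), (22, z, n), (35, q, y), (40, r, t)}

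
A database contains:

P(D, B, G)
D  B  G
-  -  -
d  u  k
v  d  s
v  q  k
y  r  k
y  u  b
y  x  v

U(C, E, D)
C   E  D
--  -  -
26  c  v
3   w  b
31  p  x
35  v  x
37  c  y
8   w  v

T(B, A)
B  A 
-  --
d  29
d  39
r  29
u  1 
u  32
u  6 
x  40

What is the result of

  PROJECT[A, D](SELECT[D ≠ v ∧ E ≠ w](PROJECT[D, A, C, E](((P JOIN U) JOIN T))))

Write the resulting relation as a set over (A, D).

{(1, y), (29, y), (32, y), (40, y), (6, y)}

P ⋈ U (natural join on D): {(v, d, s, 26, c), (v, d, s, 8, w), (v, q, k, 26, c), (v, q, k, 8, w), (y, r, k, 37, c), (y, u, b, 37, c), (y, x, v, 37, c)}
(P JOIN U) ⋈ T (natural join on B): {(v, d, s, 26, c, 29), (v, d, s, 26, c, 39), (v, d, s, 8, w, 29), (v, d, s, 8, w, 39), (y, r, k, 37, c, 29), (y, u, b, 37, c, 1), (y, u, b, 37, c, 32), (y, u, b, 37, c, 6), (y, x, v, 37, c, 40)}
π[D, A, C, E]: project onto (D, A, C, E) → {(v, 29, 26, c), (v, 29, 8, w), (v, 39, 26, c), (v, 39, 8, w), (y, 1, 37, c), (y, 29, 37, c), (y, 32, 37, c), (y, 40, 37, c), (y, 6, 37, c)}
σ[D ≠ v ∧ E ≠ w]: keep tuples satisfying D ≠ v ∧ E ≠ w → {(y, 1, 37, c), (y, 29, 37, c), (y, 32, 37, c), (y, 40, 37, c), (y, 6, 37, c)}
π[A, D]: project onto (A, D) → {(1, y), (29, y), (32, y), (40, y), (6, y)}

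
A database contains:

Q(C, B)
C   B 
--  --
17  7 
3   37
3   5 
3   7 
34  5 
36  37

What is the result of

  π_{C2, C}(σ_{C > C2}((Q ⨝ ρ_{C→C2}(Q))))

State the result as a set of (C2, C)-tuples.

ρ[C→C2]: schema becomes (C2, B); tuples unchanged.
Natural join on B: {(17, 7, 17), (17, 7, 3), (3, 37, 3), (3, 37, 36), (3, 5, 3), (3, 5, 34), (3, 7, 17), (3, 7, 3), (34, 5, 3), (34, 5, 34), (36, 37, 3), (36, 37, 36)}
Selection C > C2: {(17, 7, 3), (34, 5, 3), (36, 37, 3)}
Keep only column(s) C2, C: {(3, 17), (3, 34), (3, 36)}

{(3, 17), (3, 34), (3, 36)}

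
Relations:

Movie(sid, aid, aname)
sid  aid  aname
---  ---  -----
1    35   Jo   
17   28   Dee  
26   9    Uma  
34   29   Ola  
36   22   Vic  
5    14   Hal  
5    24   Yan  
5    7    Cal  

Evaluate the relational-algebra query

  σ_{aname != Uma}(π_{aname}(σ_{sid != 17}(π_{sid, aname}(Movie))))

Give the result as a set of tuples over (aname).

π[sid, aname]: project onto (sid, aname) → {(1, Jo), (17, Dee), (26, Uma), (34, Ola), (36, Vic), (5, Cal), (5, Hal), (5, Yan)}
Apply σ_{sid != 17}; surviving tuples: {(1, Jo), (26, Uma), (34, Ola), (36, Vic), (5, Cal), (5, Hal), (5, Yan)}
π[aname]: project onto (aname) → {Cal, Hal, Jo, Ola, Uma, Vic, Yan}
Apply σ_{aname != Uma}; surviving tuples: {Cal, Hal, Jo, Ola, Vic, Yan}

{Cal, Hal, Jo, Ola, Vic, Yan}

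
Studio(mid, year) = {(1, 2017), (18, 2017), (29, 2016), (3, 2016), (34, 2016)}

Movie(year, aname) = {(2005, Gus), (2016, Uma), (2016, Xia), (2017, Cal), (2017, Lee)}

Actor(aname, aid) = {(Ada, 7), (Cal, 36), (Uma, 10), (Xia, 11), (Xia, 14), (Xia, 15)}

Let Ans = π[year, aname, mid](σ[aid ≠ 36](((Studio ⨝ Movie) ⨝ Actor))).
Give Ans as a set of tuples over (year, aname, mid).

{(2016, Uma, 29), (2016, Uma, 3), (2016, Uma, 34), (2016, Xia, 29), (2016, Xia, 3), (2016, Xia, 34)}

Studio ⋈ Movie (natural join on year): {(1, 2017, Cal), (1, 2017, Lee), (18, 2017, Cal), (18, 2017, Lee), (29, 2016, Uma), (29, 2016, Xia), (3, 2016, Uma), (3, 2016, Xia), (34, 2016, Uma), (34, 2016, Xia)}
(Studio ⨝ Movie) ⋈ Actor (natural join on aname): {(1, 2017, Cal, 36), (18, 2017, Cal, 36), (29, 2016, Uma, 10), (29, 2016, Xia, 11), (29, 2016, Xia, 14), (29, 2016, Xia, 15), (3, 2016, Uma, 10), (3, 2016, Xia, 11), (3, 2016, Xia, 14), (3, 2016, Xia, 15), (34, 2016, Uma, 10), (34, 2016, Xia, 11), (34, 2016, Xia, 14), (34, 2016, Xia, 15)}
Selection aid ≠ 36: {(29, 2016, Uma, 10), (29, 2016, Xia, 11), (29, 2016, Xia, 14), (29, 2016, Xia, 15), (3, 2016, Uma, 10), (3, 2016, Xia, 11), (3, 2016, Xia, 14), (3, 2016, Xia, 15), (34, 2016, Uma, 10), (34, 2016, Xia, 11), (34, 2016, Xia, 14), (34, 2016, Xia, 15)}
Projecting to year, aname, mid (6 duplicate(s) eliminated): {(2016, Uma, 29), (2016, Uma, 3), (2016, Uma, 34), (2016, Xia, 29), (2016, Xia, 3), (2016, Xia, 34)}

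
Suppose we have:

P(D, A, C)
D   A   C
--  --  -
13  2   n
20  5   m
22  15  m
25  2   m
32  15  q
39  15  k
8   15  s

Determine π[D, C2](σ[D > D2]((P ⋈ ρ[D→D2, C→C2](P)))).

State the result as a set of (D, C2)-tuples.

{(22, s), (25, n), (32, m), (32, s), (39, m), (39, q), (39, s)}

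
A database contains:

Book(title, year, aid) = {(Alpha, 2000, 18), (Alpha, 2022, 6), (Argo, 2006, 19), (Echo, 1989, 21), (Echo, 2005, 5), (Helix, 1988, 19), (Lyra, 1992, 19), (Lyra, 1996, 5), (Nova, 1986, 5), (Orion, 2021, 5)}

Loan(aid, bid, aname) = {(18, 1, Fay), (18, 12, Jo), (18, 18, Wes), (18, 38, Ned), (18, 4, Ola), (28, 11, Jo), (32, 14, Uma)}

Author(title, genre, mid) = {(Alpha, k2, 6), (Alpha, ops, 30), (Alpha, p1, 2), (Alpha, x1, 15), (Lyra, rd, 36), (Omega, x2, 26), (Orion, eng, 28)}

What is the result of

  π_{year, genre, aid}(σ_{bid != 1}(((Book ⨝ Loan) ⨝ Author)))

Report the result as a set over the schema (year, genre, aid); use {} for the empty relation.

{(2000, k2, 18), (2000, ops, 18), (2000, p1, 18), (2000, x1, 18)}

Natural join on aid: {(Alpha, 2000, 18, 1, Fay), (Alpha, 2000, 18, 12, Jo), (Alpha, 2000, 18, 18, Wes), (Alpha, 2000, 18, 38, Ned), (Alpha, 2000, 18, 4, Ola)}
Natural join on title: {(Alpha, 2000, 18, 1, Fay, k2, 6), (Alpha, 2000, 18, 1, Fay, ops, 30), (Alpha, 2000, 18, 1, Fay, p1, 2), (Alpha, 2000, 18, 1, Fay, x1, 15), (Alpha, 2000, 18, 12, Jo, k2, 6), (Alpha, 2000, 18, 12, Jo, ops, 30), (Alpha, 2000, 18, 12, Jo, p1, 2), (Alpha, 2000, 18, 12, Jo, x1, 15), (Alpha, 2000, 18, 18, Wes, k2, 6), (Alpha, 2000, 18, 18, Wes, ops, 30), (Alpha, 2000, 18, 18, Wes, p1, 2), (Alpha, 2000, 18, 18, Wes, x1, 15), (Alpha, 2000, 18, 38, Ned, k2, 6), (Alpha, 2000, 18, 38, Ned, ops, 30), (Alpha, 2000, 18, 38, Ned, p1, 2), (Alpha, 2000, 18, 38, Ned, x1, 15), (Alpha, 2000, 18, 4, Ola, k2, 6), (Alpha, 2000, 18, 4, Ola, ops, 30), (Alpha, 2000, 18, 4, Ola, p1, 2), (Alpha, 2000, 18, 4, Ola, x1, 15)}
σ[bid != 1]: keep tuples satisfying bid != 1 → {(Alpha, 2000, 18, 12, Jo, k2, 6), (Alpha, 2000, 18, 12, Jo, ops, 30), (Alpha, 2000, 18, 12, Jo, p1, 2), (Alpha, 2000, 18, 12, Jo, x1, 15), (Alpha, 2000, 18, 18, Wes, k2, 6), (Alpha, 2000, 18, 18, Wes, ops, 30), (Alpha, 2000, 18, 18, Wes, p1, 2), (Alpha, 2000, 18, 18, Wes, x1, 15), (Alpha, 2000, 18, 38, Ned, k2, 6), (Alpha, 2000, 18, 38, Ned, ops, 30), (Alpha, 2000, 18, 38, Ned, p1, 2), (Alpha, 2000, 18, 38, Ned, x1, 15), (Alpha, 2000, 18, 4, Ola, k2, 6), (Alpha, 2000, 18, 4, Ola, ops, 30), (Alpha, 2000, 18, 4, Ola, p1, 2), (Alpha, 2000, 18, 4, Ola, x1, 15)}
π[year, genre, aid]: project onto (year, genre, aid) (12 duplicate(s) eliminated) → {(2000, k2, 18), (2000, ops, 18), (2000, p1, 18), (2000, x1, 18)}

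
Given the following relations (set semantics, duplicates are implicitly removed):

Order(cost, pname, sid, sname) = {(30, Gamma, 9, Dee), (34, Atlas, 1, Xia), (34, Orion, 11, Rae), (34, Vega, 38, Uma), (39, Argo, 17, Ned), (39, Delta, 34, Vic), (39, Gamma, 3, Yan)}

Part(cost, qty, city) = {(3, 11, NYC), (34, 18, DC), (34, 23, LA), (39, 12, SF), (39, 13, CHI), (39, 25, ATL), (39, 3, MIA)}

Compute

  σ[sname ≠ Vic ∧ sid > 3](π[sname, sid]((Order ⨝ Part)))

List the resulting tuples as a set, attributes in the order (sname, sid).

Order ⋈ Part (natural join on cost): {(34, Atlas, 1, Xia, 18, DC), (34, Atlas, 1, Xia, 23, LA), (34, Orion, 11, Rae, 18, DC), (34, Orion, 11, Rae, 23, LA), (34, Vega, 38, Uma, 18, DC), (34, Vega, 38, Uma, 23, LA), (39, Argo, 17, Ned, 12, SF), (39, Argo, 17, Ned, 13, CHI), (39, Argo, 17, Ned, 25, ATL), (39, Argo, 17, Ned, 3, MIA), (39, Delta, 34, Vic, 12, SF), (39, Delta, 34, Vic, 13, CHI), (39, Delta, 34, Vic, 25, ATL), (39, Delta, 34, Vic, 3, MIA), (39, Gamma, 3, Yan, 12, SF), (39, Gamma, 3, Yan, 13, CHI), (39, Gamma, 3, Yan, 25, ATL), (39, Gamma, 3, Yan, 3, MIA)}
Projecting to sname, sid (12 duplicate(s) eliminated): {(Ned, 17), (Rae, 11), (Uma, 38), (Vic, 34), (Xia, 1), (Yan, 3)}
σ[sname ≠ Vic ∧ sid > 3]: keep tuples satisfying sname ≠ Vic ∧ sid > 3 → {(Ned, 17), (Rae, 11), (Uma, 38)}

{(Ned, 17), (Rae, 11), (Uma, 38)}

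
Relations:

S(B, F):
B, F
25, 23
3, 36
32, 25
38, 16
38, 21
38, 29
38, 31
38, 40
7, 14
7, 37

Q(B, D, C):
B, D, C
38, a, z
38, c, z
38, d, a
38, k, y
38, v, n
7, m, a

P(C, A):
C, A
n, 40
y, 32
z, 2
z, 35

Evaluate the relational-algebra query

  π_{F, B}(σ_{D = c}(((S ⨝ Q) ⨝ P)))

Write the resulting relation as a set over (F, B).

{(16, 38), (21, 38), (29, 38), (31, 38), (40, 38)}

Joining S and Q on B yields {(38, 16, a, z), (38, 16, c, z), (38, 16, d, a), (38, 16, k, y), (38, 16, v, n), (38, 21, a, z), (38, 21, c, z), (38, 21, d, a), (38, 21, k, y), (38, 21, v, n), (38, 29, a, z), (38, 29, c, z), (38, 29, d, a), (38, 29, k, y), (38, 29, v, n), (38, 31, a, z), (38, 31, c, z), (38, 31, d, a), (38, 31, k, y), (38, 31, v, n), (38, 40, a, z), (38, 40, c, z), (38, 40, d, a), (38, 40, k, y), (38, 40, v, n), (7, 14, m, a), (7, 37, m, a)}.
Joining (S ⨝ Q) and P on C yields {(38, 16, a, z, 2), (38, 16, a, z, 35), (38, 16, c, z, 2), (38, 16, c, z, 35), (38, 16, k, y, 32), (38, 16, v, n, 40), (38, 21, a, z, 2), (38, 21, a, z, 35), (38, 21, c, z, 2), (38, 21, c, z, 35), (38, 21, k, y, 32), (38, 21, v, n, 40), (38, 29, a, z, 2), (38, 29, a, z, 35), (38, 29, c, z, 2), (38, 29, c, z, 35), (38, 29, k, y, 32), (38, 29, v, n, 40), (38, 31, a, z, 2), (38, 31, a, z, 35), (38, 31, c, z, 2), (38, 31, c, z, 35), (38, 31, k, y, 32), (38, 31, v, n, 40), (38, 40, a, z, 2), (38, 40, a, z, 35), (38, 40, c, z, 2), (38, 40, c, z, 35), (38, 40, k, y, 32), (38, 40, v, n, 40)}.
Selection D = c: {(38, 16, c, z, 2), (38, 16, c, z, 35), (38, 21, c, z, 2), (38, 21, c, z, 35), (38, 29, c, z, 2), (38, 29, c, z, 35), (38, 31, c, z, 2), (38, 31, c, z, 35), (38, 40, c, z, 2), (38, 40, c, z, 35)}
Keep only column(s) F, B (5 duplicate(s) eliminated): {(16, 38), (21, 38), (29, 38), (31, 38), (40, 38)}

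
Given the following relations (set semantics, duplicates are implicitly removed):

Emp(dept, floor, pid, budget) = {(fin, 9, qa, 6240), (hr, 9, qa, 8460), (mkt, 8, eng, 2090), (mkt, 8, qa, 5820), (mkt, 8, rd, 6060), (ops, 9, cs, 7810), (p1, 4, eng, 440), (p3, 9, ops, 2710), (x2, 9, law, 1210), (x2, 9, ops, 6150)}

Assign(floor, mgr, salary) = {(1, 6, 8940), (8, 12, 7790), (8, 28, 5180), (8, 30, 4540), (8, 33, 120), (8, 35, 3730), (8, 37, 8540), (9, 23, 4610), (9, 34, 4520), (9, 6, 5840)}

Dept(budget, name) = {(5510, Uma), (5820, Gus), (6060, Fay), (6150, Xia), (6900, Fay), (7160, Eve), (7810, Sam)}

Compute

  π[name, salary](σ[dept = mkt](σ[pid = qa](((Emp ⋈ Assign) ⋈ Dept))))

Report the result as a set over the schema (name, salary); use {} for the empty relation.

Natural join on floor: {(fin, 9, qa, 6240, 23, 4610), (fin, 9, qa, 6240, 34, 4520), (fin, 9, qa, 6240, 6, 5840), (hr, 9, qa, 8460, 23, 4610), (hr, 9, qa, 8460, 34, 4520), (hr, 9, qa, 8460, 6, 5840), (mkt, 8, eng, 2090, 12, 7790), (mkt, 8, eng, 2090, 28, 5180), (mkt, 8, eng, 2090, 30, 4540), (mkt, 8, eng, 2090, 33, 120), (mkt, 8, eng, 2090, 35, 3730), (mkt, 8, eng, 2090, 37, 8540), (mkt, 8, qa, 5820, 12, 7790), (mkt, 8, qa, 5820, 28, 5180), (mkt, 8, qa, 5820, 30, 4540), (mkt, 8, qa, 5820, 33, 120), (mkt, 8, qa, 5820, 35, 3730), (mkt, 8, qa, 5820, 37, 8540), (mkt, 8, rd, 6060, 12, 7790), (mkt, 8, rd, 6060, 28, 5180), (mkt, 8, rd, 6060, 30, 4540), (mkt, 8, rd, 6060, 33, 120), (mkt, 8, rd, 6060, 35, 3730), (mkt, 8, rd, 6060, 37, 8540), (ops, 9, cs, 7810, 23, 4610), (ops, 9, cs, 7810, 34, 4520), (ops, 9, cs, 7810, 6, 5840), (p3, 9, ops, 2710, 23, 4610), (p3, 9, ops, 2710, 34, 4520), (p3, 9, ops, 2710, 6, 5840), (x2, 9, law, 1210, 23, 4610), (x2, 9, law, 1210, 34, 4520), (x2, 9, law, 1210, 6, 5840), (x2, 9, ops, 6150, 23, 4610), (x2, 9, ops, 6150, 34, 4520), (x2, 9, ops, 6150, 6, 5840)}
Natural join on budget: {(mkt, 8, qa, 5820, 12, 7790, Gus), (mkt, 8, qa, 5820, 28, 5180, Gus), (mkt, 8, qa, 5820, 30, 4540, Gus), (mkt, 8, qa, 5820, 33, 120, Gus), (mkt, 8, qa, 5820, 35, 3730, Gus), (mkt, 8, qa, 5820, 37, 8540, Gus), (mkt, 8, rd, 6060, 12, 7790, Fay), (mkt, 8, rd, 6060, 28, 5180, Fay), (mkt, 8, rd, 6060, 30, 4540, Fay), (mkt, 8, rd, 6060, 33, 120, Fay), (mkt, 8, rd, 6060, 35, 3730, Fay), (mkt, 8, rd, 6060, 37, 8540, Fay), (ops, 9, cs, 7810, 23, 4610, Sam), (ops, 9, cs, 7810, 34, 4520, Sam), (ops, 9, cs, 7810, 6, 5840, Sam), (x2, 9, ops, 6150, 23, 4610, Xia), (x2, 9, ops, 6150, 34, 4520, Xia), (x2, 9, ops, 6150, 6, 5840, Xia)}
Apply σ_{pid = qa}; surviving tuples: {(mkt, 8, qa, 5820, 12, 7790, Gus), (mkt, 8, qa, 5820, 28, 5180, Gus), (mkt, 8, qa, 5820, 30, 4540, Gus), (mkt, 8, qa, 5820, 33, 120, Gus), (mkt, 8, qa, 5820, 35, 3730, Gus), (mkt, 8, qa, 5820, 37, 8540, Gus)}
Apply σ_{dept = mkt}; surviving tuples: {(mkt, 8, qa, 5820, 12, 7790, Gus), (mkt, 8, qa, 5820, 28, 5180, Gus), (mkt, 8, qa, 5820, 30, 4540, Gus), (mkt, 8, qa, 5820, 33, 120, Gus), (mkt, 8, qa, 5820, 35, 3730, Gus), (mkt, 8, qa, 5820, 37, 8540, Gus)}
π[name, salary]: project onto (name, salary) → {(Gus, 120), (Gus, 3730), (Gus, 4540), (Gus, 5180), (Gus, 7790), (Gus, 8540)}

{(Gus, 120), (Gus, 3730), (Gus, 4540), (Gus, 5180), (Gus, 7790), (Gus, 8540)}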